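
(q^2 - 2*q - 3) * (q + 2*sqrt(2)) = q^3 - 2*q^2 + 2*sqrt(2)*q^2 - 4*sqrt(2)*q - 3*q - 6*sqrt(2)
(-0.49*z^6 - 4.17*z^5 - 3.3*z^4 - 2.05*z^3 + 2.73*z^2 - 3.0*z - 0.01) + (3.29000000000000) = -0.49*z^6 - 4.17*z^5 - 3.3*z^4 - 2.05*z^3 + 2.73*z^2 - 3.0*z + 3.28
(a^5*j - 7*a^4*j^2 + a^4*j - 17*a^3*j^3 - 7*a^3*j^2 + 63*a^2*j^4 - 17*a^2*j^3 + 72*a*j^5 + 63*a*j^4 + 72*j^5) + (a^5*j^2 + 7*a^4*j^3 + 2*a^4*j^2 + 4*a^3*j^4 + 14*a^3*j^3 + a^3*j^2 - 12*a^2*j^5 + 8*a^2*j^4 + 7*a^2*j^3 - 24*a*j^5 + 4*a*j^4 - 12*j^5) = a^5*j^2 + a^5*j + 7*a^4*j^3 - 5*a^4*j^2 + a^4*j + 4*a^3*j^4 - 3*a^3*j^3 - 6*a^3*j^2 - 12*a^2*j^5 + 71*a^2*j^4 - 10*a^2*j^3 + 48*a*j^5 + 67*a*j^4 + 60*j^5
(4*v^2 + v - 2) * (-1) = -4*v^2 - v + 2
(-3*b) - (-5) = 5 - 3*b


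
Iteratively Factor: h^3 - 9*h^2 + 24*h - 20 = (h - 2)*(h^2 - 7*h + 10) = (h - 2)^2*(h - 5)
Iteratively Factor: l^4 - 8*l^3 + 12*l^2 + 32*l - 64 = (l - 4)*(l^3 - 4*l^2 - 4*l + 16) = (l - 4)*(l - 2)*(l^2 - 2*l - 8) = (l - 4)^2*(l - 2)*(l + 2)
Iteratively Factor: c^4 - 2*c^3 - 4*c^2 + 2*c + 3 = (c - 1)*(c^3 - c^2 - 5*c - 3) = (c - 3)*(c - 1)*(c^2 + 2*c + 1) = (c - 3)*(c - 1)*(c + 1)*(c + 1)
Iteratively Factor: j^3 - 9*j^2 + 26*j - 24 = (j - 3)*(j^2 - 6*j + 8) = (j - 4)*(j - 3)*(j - 2)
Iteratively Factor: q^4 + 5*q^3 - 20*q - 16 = (q - 2)*(q^3 + 7*q^2 + 14*q + 8) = (q - 2)*(q + 1)*(q^2 + 6*q + 8) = (q - 2)*(q + 1)*(q + 4)*(q + 2)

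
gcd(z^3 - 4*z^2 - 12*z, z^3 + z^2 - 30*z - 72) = z - 6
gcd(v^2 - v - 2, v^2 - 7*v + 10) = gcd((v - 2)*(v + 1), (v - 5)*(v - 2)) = v - 2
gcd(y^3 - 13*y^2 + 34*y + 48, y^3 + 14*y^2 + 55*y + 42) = y + 1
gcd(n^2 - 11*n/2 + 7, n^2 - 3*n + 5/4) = 1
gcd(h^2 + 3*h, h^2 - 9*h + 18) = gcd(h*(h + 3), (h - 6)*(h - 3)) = 1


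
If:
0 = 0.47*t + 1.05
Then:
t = -2.23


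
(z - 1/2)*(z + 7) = z^2 + 13*z/2 - 7/2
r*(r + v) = r^2 + r*v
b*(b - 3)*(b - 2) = b^3 - 5*b^2 + 6*b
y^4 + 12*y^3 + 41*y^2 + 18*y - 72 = (y - 1)*(y + 3)*(y + 4)*(y + 6)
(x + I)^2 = x^2 + 2*I*x - 1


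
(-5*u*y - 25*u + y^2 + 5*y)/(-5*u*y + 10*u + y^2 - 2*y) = (y + 5)/(y - 2)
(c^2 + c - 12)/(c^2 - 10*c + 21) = (c + 4)/(c - 7)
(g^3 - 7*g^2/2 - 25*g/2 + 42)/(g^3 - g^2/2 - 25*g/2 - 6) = (2*g^2 + g - 21)/(2*g^2 + 7*g + 3)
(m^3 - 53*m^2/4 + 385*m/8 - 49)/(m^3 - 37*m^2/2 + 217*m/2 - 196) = (m - 7/4)/(m - 7)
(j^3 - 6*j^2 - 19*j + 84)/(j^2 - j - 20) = (j^2 - 10*j + 21)/(j - 5)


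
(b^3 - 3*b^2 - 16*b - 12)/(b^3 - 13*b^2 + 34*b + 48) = (b + 2)/(b - 8)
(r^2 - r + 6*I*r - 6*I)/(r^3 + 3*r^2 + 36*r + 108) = (r - 1)/(r^2 + r*(3 - 6*I) - 18*I)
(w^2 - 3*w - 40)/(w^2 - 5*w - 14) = (-w^2 + 3*w + 40)/(-w^2 + 5*w + 14)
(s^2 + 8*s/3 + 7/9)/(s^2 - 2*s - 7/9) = (3*s + 7)/(3*s - 7)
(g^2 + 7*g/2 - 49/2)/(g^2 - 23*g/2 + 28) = (g + 7)/(g - 8)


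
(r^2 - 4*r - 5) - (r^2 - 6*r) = 2*r - 5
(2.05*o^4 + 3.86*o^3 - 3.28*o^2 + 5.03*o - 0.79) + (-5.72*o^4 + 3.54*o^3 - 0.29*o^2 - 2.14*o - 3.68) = -3.67*o^4 + 7.4*o^3 - 3.57*o^2 + 2.89*o - 4.47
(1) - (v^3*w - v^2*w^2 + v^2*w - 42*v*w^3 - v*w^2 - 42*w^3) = -v^3*w + v^2*w^2 - v^2*w + 42*v*w^3 + v*w^2 + 42*w^3 + 1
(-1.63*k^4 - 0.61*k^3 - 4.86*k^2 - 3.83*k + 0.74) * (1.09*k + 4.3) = -1.7767*k^5 - 7.6739*k^4 - 7.9204*k^3 - 25.0727*k^2 - 15.6624*k + 3.182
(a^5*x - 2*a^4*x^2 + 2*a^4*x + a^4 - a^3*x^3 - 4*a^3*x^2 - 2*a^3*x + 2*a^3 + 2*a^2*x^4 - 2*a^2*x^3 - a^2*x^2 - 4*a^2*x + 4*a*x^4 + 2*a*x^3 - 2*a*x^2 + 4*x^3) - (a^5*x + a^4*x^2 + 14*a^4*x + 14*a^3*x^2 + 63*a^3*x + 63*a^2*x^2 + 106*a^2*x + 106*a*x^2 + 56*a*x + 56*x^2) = -3*a^4*x^2 - 12*a^4*x + a^4 - a^3*x^3 - 18*a^3*x^2 - 65*a^3*x + 2*a^3 + 2*a^2*x^4 - 2*a^2*x^3 - 64*a^2*x^2 - 110*a^2*x + 4*a*x^4 + 2*a*x^3 - 108*a*x^2 - 56*a*x + 4*x^3 - 56*x^2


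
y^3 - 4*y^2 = y^2*(y - 4)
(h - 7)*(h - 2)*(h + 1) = h^3 - 8*h^2 + 5*h + 14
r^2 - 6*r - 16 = (r - 8)*(r + 2)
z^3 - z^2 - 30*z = z*(z - 6)*(z + 5)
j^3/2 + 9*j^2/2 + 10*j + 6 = (j/2 + 1/2)*(j + 2)*(j + 6)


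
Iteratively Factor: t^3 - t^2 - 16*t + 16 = (t + 4)*(t^2 - 5*t + 4) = (t - 1)*(t + 4)*(t - 4)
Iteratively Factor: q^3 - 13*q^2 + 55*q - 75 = (q - 3)*(q^2 - 10*q + 25) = (q - 5)*(q - 3)*(q - 5)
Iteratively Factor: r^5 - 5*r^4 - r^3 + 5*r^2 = (r)*(r^4 - 5*r^3 - r^2 + 5*r) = r*(r + 1)*(r^3 - 6*r^2 + 5*r) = r*(r - 1)*(r + 1)*(r^2 - 5*r) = r^2*(r - 1)*(r + 1)*(r - 5)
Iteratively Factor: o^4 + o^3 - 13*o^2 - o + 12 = (o + 4)*(o^3 - 3*o^2 - o + 3) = (o - 1)*(o + 4)*(o^2 - 2*o - 3) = (o - 3)*(o - 1)*(o + 4)*(o + 1)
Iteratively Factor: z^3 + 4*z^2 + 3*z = (z + 1)*(z^2 + 3*z) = (z + 1)*(z + 3)*(z)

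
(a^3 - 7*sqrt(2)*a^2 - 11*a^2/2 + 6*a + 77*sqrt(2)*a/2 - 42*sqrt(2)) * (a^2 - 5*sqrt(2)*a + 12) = a^5 - 12*sqrt(2)*a^4 - 11*a^4/2 + 88*a^3 + 66*sqrt(2)*a^3 - 451*a^2 - 156*sqrt(2)*a^2 + 492*a + 462*sqrt(2)*a - 504*sqrt(2)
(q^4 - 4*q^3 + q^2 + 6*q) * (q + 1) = q^5 - 3*q^4 - 3*q^3 + 7*q^2 + 6*q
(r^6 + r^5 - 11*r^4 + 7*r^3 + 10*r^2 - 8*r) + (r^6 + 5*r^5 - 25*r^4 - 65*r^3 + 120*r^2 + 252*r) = 2*r^6 + 6*r^5 - 36*r^4 - 58*r^3 + 130*r^2 + 244*r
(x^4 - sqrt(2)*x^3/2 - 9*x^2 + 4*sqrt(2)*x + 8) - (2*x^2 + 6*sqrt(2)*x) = x^4 - sqrt(2)*x^3/2 - 11*x^2 - 2*sqrt(2)*x + 8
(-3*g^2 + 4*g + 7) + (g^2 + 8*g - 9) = -2*g^2 + 12*g - 2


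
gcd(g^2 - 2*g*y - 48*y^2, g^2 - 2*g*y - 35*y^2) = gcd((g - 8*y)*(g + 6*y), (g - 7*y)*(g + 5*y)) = 1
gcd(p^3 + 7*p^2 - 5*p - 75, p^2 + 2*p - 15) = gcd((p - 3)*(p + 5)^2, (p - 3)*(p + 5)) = p^2 + 2*p - 15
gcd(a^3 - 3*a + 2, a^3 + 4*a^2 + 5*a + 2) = a + 2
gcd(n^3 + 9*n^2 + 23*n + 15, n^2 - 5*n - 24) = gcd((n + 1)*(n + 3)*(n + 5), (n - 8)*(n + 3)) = n + 3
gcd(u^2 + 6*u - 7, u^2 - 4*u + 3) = u - 1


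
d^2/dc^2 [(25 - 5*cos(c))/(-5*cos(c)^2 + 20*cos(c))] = (8*(cos(c) - 5)*(cos(c) - 2)^2*sin(c)^2 - (cos(c) - 4)^2*cos(c)^3 + 2*(cos(c) - 4)*(10*cos(c) - 8*cos(2*c) + cos(3*c) + 1)*cos(c))/((cos(c) - 4)^3*cos(c)^3)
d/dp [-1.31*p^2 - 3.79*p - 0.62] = -2.62*p - 3.79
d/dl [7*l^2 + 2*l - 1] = 14*l + 2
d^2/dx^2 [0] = 0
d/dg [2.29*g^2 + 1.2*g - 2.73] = 4.58*g + 1.2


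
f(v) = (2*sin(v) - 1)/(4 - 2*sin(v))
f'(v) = 2*cos(v)/(4 - 2*sin(v)) + 2*(2*sin(v) - 1)*cos(v)/(4 - 2*sin(v))^2 = 3*cos(v)/(2*(sin(v) - 2)^2)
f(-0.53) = -0.40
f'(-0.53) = 0.21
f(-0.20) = -0.32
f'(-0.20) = 0.30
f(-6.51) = -0.33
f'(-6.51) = 0.30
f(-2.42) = -0.44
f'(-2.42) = -0.16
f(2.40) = 0.13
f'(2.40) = -0.63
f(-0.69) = -0.43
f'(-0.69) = 0.17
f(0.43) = -0.05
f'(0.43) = 0.54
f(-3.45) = -0.12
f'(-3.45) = -0.50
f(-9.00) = -0.38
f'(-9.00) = -0.23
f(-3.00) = -0.30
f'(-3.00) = -0.32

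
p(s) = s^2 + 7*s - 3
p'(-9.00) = -11.00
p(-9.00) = 15.00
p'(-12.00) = -17.00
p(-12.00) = 57.00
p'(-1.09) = 4.82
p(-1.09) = -9.44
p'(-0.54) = 5.92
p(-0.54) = -6.49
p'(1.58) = 10.16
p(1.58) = 10.56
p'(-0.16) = 6.68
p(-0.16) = -4.09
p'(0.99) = 8.98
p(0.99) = 4.91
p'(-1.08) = 4.84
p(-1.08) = -9.39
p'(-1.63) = 3.74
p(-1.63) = -11.75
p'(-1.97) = 3.06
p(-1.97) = -12.91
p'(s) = 2*s + 7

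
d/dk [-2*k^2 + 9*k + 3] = 9 - 4*k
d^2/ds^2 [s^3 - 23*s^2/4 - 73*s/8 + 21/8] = 6*s - 23/2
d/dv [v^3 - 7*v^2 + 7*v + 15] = 3*v^2 - 14*v + 7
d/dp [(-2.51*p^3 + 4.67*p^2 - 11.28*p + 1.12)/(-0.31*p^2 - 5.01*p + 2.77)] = (0.7781*p^4 + 25.1502*p^3 - 47.7516*p^2 + 26.5662*p - 25.6344)/(0.0961*p^4 + 3.1062*p^3 + 23.3827*p^2 - 27.7554*p + 7.6729)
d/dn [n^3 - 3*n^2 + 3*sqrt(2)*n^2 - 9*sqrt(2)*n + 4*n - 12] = 3*n^2 - 6*n + 6*sqrt(2)*n - 9*sqrt(2) + 4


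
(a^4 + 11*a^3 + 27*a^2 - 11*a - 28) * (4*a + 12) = 4*a^5 + 56*a^4 + 240*a^3 + 280*a^2 - 244*a - 336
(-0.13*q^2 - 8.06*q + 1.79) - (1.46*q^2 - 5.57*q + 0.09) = -1.59*q^2 - 2.49*q + 1.7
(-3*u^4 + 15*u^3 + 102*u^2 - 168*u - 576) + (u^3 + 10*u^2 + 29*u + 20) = -3*u^4 + 16*u^3 + 112*u^2 - 139*u - 556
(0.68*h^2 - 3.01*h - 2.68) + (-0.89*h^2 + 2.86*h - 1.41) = -0.21*h^2 - 0.15*h - 4.09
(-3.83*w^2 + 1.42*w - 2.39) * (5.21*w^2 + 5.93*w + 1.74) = -19.9543*w^4 - 15.3137*w^3 - 10.6955*w^2 - 11.7019*w - 4.1586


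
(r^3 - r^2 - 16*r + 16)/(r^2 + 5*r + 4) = (r^2 - 5*r + 4)/(r + 1)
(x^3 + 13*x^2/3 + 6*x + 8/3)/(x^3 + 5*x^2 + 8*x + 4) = (x + 4/3)/(x + 2)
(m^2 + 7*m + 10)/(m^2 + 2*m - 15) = (m + 2)/(m - 3)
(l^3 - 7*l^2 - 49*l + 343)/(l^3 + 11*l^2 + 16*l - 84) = (l^2 - 14*l + 49)/(l^2 + 4*l - 12)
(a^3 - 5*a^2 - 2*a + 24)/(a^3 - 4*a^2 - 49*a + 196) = (a^2 - a - 6)/(a^2 - 49)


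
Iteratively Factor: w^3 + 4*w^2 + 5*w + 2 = (w + 2)*(w^2 + 2*w + 1) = (w + 1)*(w + 2)*(w + 1)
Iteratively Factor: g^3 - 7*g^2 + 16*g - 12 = (g - 2)*(g^2 - 5*g + 6) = (g - 3)*(g - 2)*(g - 2)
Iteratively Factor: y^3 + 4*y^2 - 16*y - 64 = (y + 4)*(y^2 - 16) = (y + 4)^2*(y - 4)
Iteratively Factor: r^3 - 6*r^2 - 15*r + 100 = (r - 5)*(r^2 - r - 20) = (r - 5)*(r + 4)*(r - 5)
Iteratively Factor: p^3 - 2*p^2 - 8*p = (p - 4)*(p^2 + 2*p) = (p - 4)*(p + 2)*(p)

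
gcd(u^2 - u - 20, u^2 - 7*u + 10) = u - 5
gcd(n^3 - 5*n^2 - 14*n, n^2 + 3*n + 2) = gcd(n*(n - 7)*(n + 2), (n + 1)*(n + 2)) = n + 2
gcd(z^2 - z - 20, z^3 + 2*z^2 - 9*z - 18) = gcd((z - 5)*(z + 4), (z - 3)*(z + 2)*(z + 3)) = 1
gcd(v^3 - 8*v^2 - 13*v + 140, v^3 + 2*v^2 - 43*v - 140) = v^2 - 3*v - 28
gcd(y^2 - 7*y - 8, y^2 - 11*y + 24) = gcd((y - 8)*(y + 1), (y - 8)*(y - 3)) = y - 8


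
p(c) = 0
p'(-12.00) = 0.00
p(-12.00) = 0.00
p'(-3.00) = 0.00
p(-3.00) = 0.00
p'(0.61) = 0.00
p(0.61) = 0.00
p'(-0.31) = 0.00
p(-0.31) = 0.00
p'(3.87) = 0.00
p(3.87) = 0.00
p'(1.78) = 0.00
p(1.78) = 0.00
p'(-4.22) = 0.00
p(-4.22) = 0.00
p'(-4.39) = 0.00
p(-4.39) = 0.00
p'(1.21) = 0.00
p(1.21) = 0.00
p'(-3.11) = 0.00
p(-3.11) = 0.00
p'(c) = 0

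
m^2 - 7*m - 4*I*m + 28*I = (m - 7)*(m - 4*I)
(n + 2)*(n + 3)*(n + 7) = n^3 + 12*n^2 + 41*n + 42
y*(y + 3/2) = y^2 + 3*y/2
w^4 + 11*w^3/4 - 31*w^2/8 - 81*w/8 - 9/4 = (w - 2)*(w + 1/4)*(w + 3/2)*(w + 3)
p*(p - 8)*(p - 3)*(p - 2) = p^4 - 13*p^3 + 46*p^2 - 48*p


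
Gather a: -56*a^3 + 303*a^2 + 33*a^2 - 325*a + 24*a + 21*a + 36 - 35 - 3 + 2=-56*a^3 + 336*a^2 - 280*a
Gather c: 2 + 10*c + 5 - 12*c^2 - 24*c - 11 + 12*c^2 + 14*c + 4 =0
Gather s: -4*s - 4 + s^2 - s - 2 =s^2 - 5*s - 6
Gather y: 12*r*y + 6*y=y*(12*r + 6)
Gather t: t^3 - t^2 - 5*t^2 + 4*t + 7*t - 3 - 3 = t^3 - 6*t^2 + 11*t - 6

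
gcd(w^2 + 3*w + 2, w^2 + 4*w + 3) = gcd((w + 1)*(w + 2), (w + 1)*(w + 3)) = w + 1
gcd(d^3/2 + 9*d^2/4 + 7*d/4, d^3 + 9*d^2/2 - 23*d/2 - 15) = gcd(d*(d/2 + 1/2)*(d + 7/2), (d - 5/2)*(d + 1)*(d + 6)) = d + 1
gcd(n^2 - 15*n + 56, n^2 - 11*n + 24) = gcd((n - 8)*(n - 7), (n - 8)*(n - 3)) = n - 8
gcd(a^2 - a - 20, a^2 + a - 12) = a + 4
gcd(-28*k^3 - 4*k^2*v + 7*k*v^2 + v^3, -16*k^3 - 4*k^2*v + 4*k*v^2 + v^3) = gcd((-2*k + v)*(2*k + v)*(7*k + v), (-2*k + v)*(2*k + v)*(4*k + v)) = -4*k^2 + v^2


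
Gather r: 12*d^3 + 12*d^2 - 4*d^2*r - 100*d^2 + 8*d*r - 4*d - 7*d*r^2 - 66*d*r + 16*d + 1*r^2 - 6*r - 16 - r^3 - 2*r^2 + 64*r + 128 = 12*d^3 - 88*d^2 + 12*d - r^3 + r^2*(-7*d - 1) + r*(-4*d^2 - 58*d + 58) + 112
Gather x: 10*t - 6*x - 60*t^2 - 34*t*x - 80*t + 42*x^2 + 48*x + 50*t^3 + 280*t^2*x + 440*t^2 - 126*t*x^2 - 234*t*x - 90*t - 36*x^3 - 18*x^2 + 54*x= 50*t^3 + 380*t^2 - 160*t - 36*x^3 + x^2*(24 - 126*t) + x*(280*t^2 - 268*t + 96)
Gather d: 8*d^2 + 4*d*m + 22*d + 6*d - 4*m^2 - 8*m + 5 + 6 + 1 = 8*d^2 + d*(4*m + 28) - 4*m^2 - 8*m + 12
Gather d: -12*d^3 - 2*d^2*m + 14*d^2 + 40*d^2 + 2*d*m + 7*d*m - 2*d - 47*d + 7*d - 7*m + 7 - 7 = -12*d^3 + d^2*(54 - 2*m) + d*(9*m - 42) - 7*m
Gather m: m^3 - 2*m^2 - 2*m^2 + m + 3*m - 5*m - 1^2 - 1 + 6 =m^3 - 4*m^2 - m + 4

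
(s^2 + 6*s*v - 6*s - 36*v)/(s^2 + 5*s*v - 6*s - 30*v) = (s + 6*v)/(s + 5*v)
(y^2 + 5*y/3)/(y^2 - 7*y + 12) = y*(3*y + 5)/(3*(y^2 - 7*y + 12))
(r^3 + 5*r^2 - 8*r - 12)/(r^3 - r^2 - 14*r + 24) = (r^2 + 7*r + 6)/(r^2 + r - 12)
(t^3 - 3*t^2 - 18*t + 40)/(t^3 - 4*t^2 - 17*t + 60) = (t - 2)/(t - 3)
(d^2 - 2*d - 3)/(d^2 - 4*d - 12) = (-d^2 + 2*d + 3)/(-d^2 + 4*d + 12)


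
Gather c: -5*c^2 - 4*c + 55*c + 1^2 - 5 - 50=-5*c^2 + 51*c - 54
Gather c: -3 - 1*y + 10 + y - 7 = 0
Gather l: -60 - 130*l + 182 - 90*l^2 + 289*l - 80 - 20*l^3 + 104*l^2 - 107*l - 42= -20*l^3 + 14*l^2 + 52*l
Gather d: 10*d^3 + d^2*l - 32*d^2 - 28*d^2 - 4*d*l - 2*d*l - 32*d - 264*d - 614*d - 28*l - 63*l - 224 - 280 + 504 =10*d^3 + d^2*(l - 60) + d*(-6*l - 910) - 91*l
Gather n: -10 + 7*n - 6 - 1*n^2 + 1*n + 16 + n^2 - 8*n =0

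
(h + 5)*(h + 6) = h^2 + 11*h + 30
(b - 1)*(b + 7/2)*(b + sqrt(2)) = b^3 + sqrt(2)*b^2 + 5*b^2/2 - 7*b/2 + 5*sqrt(2)*b/2 - 7*sqrt(2)/2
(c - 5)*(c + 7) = c^2 + 2*c - 35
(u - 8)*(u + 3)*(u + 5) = u^3 - 49*u - 120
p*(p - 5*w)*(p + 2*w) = p^3 - 3*p^2*w - 10*p*w^2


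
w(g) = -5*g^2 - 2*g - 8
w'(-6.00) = 58.00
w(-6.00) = -176.00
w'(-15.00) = 148.00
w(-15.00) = -1103.00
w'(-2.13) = 19.30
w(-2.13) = -26.42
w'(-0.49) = 2.90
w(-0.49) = -8.22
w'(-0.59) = 3.90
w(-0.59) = -8.56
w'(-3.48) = 32.80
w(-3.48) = -61.59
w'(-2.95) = 27.50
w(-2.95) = -45.61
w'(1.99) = -21.90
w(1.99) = -31.78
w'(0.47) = -6.70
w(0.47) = -10.04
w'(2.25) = -24.50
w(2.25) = -37.81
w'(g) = -10*g - 2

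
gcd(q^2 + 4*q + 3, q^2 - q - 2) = q + 1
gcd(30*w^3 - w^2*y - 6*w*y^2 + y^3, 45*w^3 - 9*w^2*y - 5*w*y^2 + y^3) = 15*w^2 - 8*w*y + y^2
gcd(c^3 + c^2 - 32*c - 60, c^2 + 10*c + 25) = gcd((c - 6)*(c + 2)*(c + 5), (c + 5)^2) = c + 5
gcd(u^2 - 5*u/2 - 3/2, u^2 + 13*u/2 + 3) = u + 1/2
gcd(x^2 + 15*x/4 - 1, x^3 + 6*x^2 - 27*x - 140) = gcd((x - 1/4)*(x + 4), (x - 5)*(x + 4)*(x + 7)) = x + 4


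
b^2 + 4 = (b - 2*I)*(b + 2*I)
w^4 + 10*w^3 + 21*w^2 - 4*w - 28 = (w - 1)*(w + 2)^2*(w + 7)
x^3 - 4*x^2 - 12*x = x*(x - 6)*(x + 2)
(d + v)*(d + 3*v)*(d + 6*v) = d^3 + 10*d^2*v + 27*d*v^2 + 18*v^3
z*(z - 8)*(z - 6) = z^3 - 14*z^2 + 48*z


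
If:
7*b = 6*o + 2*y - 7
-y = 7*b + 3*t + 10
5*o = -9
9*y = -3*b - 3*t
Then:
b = -51/20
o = -9/5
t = 21/8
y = -1/40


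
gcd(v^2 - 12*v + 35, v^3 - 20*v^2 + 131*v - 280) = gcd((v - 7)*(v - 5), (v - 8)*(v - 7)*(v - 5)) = v^2 - 12*v + 35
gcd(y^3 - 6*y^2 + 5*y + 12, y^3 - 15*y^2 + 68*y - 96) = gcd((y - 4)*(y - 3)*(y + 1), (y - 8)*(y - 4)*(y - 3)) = y^2 - 7*y + 12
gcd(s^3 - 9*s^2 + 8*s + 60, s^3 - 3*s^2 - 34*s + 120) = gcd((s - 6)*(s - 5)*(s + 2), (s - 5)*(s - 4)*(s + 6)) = s - 5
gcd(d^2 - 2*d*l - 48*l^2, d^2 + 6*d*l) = d + 6*l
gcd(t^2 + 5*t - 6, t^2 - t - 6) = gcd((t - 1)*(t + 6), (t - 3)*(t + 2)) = 1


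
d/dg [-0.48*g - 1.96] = -0.480000000000000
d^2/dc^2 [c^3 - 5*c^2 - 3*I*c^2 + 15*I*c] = 6*c - 10 - 6*I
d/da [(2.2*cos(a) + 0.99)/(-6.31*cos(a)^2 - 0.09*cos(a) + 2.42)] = (13.882*sin(a)^2 - 12.4938*cos(a) - 19.2951)*sin(a)/(6.31*cos(a)^2 + 0.09*cos(a) - 2.42)^2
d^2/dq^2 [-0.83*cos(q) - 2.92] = 0.83*cos(q)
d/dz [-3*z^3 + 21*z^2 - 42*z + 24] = -9*z^2 + 42*z - 42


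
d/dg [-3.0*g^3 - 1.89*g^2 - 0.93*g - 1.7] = -9.0*g^2 - 3.78*g - 0.93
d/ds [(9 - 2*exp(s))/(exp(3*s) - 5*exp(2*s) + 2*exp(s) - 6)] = (4*exp(3*s) - 37*exp(2*s) + 90*exp(s) - 6)*exp(s)/(exp(6*s) - 10*exp(5*s) + 29*exp(4*s) - 32*exp(3*s) + 64*exp(2*s) - 24*exp(s) + 36)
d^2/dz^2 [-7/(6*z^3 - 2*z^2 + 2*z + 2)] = 7*((9*z - 1)*(3*z^3 - z^2 + z + 1) - (9*z^2 - 2*z + 1)^2)/(3*z^3 - z^2 + z + 1)^3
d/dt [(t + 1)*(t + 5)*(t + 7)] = 3*t^2 + 26*t + 47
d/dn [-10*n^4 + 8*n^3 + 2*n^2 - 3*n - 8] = -40*n^3 + 24*n^2 + 4*n - 3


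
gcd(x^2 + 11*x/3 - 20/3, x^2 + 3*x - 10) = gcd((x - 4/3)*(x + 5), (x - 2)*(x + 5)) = x + 5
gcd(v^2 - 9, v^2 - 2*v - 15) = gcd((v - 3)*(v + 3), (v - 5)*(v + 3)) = v + 3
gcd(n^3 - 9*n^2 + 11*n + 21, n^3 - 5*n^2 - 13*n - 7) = n^2 - 6*n - 7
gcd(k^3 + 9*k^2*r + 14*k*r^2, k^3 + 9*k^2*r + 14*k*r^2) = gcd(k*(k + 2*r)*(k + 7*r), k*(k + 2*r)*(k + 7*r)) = k^3 + 9*k^2*r + 14*k*r^2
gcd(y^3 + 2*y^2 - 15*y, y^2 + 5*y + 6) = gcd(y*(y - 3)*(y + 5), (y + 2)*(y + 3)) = 1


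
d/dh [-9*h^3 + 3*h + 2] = 3 - 27*h^2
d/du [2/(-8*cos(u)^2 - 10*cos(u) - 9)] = -4*(8*cos(u) + 5)*sin(u)/(8*cos(u)^2 + 10*cos(u) + 9)^2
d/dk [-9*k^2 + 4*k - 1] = 4 - 18*k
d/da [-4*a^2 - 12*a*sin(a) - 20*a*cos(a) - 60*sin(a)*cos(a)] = 20*a*sin(a) - 12*a*cos(a) - 8*a - 12*sin(a) - 20*cos(a) - 60*cos(2*a)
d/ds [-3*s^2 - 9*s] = -6*s - 9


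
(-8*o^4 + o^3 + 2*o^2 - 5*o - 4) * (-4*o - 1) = 32*o^5 + 4*o^4 - 9*o^3 + 18*o^2 + 21*o + 4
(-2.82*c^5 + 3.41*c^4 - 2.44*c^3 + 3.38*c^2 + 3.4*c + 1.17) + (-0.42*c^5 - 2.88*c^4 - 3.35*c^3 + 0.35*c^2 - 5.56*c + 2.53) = -3.24*c^5 + 0.53*c^4 - 5.79*c^3 + 3.73*c^2 - 2.16*c + 3.7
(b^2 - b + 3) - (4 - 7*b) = b^2 + 6*b - 1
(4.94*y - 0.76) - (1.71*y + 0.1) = 3.23*y - 0.86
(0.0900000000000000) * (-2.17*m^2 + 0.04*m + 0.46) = -0.1953*m^2 + 0.0036*m + 0.0414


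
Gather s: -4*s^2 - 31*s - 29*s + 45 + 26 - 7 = -4*s^2 - 60*s + 64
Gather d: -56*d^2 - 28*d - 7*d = -56*d^2 - 35*d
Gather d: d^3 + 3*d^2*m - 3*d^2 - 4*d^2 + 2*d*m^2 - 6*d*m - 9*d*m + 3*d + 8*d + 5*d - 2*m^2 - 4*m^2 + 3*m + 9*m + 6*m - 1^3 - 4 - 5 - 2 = d^3 + d^2*(3*m - 7) + d*(2*m^2 - 15*m + 16) - 6*m^2 + 18*m - 12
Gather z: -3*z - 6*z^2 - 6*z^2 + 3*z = -12*z^2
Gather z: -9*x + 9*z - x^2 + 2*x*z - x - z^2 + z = -x^2 - 10*x - z^2 + z*(2*x + 10)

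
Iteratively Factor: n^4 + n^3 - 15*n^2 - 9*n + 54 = (n - 2)*(n^3 + 3*n^2 - 9*n - 27) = (n - 3)*(n - 2)*(n^2 + 6*n + 9) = (n - 3)*(n - 2)*(n + 3)*(n + 3)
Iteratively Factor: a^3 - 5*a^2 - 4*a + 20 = (a + 2)*(a^2 - 7*a + 10) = (a - 5)*(a + 2)*(a - 2)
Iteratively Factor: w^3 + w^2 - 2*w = (w)*(w^2 + w - 2) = w*(w - 1)*(w + 2)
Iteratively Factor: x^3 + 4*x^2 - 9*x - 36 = (x + 3)*(x^2 + x - 12) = (x + 3)*(x + 4)*(x - 3)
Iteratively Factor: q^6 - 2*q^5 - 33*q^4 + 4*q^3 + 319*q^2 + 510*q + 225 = (q + 1)*(q^5 - 3*q^4 - 30*q^3 + 34*q^2 + 285*q + 225) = (q + 1)*(q + 3)*(q^4 - 6*q^3 - 12*q^2 + 70*q + 75) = (q - 5)*(q + 1)*(q + 3)*(q^3 - q^2 - 17*q - 15) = (q - 5)*(q + 1)*(q + 3)^2*(q^2 - 4*q - 5) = (q - 5)^2*(q + 1)*(q + 3)^2*(q + 1)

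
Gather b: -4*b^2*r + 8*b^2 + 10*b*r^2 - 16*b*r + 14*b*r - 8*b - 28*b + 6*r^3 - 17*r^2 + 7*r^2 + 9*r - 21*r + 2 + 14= b^2*(8 - 4*r) + b*(10*r^2 - 2*r - 36) + 6*r^3 - 10*r^2 - 12*r + 16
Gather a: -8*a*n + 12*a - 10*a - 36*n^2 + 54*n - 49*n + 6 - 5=a*(2 - 8*n) - 36*n^2 + 5*n + 1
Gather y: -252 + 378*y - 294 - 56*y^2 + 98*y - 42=-56*y^2 + 476*y - 588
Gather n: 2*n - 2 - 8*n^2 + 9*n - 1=-8*n^2 + 11*n - 3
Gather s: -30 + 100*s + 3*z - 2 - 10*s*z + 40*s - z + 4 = s*(140 - 10*z) + 2*z - 28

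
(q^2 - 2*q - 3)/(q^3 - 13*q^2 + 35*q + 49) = (q - 3)/(q^2 - 14*q + 49)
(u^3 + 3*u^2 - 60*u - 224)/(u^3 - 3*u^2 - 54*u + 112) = (u + 4)/(u - 2)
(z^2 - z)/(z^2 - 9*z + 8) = z/(z - 8)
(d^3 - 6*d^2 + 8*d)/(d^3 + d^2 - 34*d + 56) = d/(d + 7)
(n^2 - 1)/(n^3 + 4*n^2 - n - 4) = 1/(n + 4)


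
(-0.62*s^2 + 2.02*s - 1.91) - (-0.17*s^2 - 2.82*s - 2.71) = -0.45*s^2 + 4.84*s + 0.8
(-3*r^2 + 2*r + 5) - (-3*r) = -3*r^2 + 5*r + 5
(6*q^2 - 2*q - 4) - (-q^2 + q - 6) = 7*q^2 - 3*q + 2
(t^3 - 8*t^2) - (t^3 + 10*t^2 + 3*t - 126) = -18*t^2 - 3*t + 126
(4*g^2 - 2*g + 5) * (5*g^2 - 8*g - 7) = 20*g^4 - 42*g^3 + 13*g^2 - 26*g - 35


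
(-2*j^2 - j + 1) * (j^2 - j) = -2*j^4 + j^3 + 2*j^2 - j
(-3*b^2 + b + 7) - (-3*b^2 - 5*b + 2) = 6*b + 5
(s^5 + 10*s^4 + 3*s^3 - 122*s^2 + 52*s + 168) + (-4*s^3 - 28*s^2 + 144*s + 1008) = s^5 + 10*s^4 - s^3 - 150*s^2 + 196*s + 1176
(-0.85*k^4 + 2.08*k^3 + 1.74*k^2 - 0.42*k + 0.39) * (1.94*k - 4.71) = -1.649*k^5 + 8.0387*k^4 - 6.4212*k^3 - 9.0102*k^2 + 2.7348*k - 1.8369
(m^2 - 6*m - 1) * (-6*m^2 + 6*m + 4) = -6*m^4 + 42*m^3 - 26*m^2 - 30*m - 4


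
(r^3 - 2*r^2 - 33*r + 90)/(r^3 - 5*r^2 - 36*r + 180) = (r - 3)/(r - 6)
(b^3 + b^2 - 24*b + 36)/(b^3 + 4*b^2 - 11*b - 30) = (b^2 + 4*b - 12)/(b^2 + 7*b + 10)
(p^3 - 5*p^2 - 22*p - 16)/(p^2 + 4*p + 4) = (p^2 - 7*p - 8)/(p + 2)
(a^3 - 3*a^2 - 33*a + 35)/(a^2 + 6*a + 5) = (a^2 - 8*a + 7)/(a + 1)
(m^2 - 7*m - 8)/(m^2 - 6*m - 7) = (m - 8)/(m - 7)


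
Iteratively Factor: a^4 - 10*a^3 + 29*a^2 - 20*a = (a - 5)*(a^3 - 5*a^2 + 4*a) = (a - 5)*(a - 4)*(a^2 - a) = (a - 5)*(a - 4)*(a - 1)*(a)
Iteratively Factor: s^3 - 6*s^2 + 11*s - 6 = (s - 1)*(s^2 - 5*s + 6) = (s - 2)*(s - 1)*(s - 3)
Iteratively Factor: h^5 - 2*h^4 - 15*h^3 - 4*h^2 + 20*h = (h + 2)*(h^4 - 4*h^3 - 7*h^2 + 10*h) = (h + 2)^2*(h^3 - 6*h^2 + 5*h) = (h - 1)*(h + 2)^2*(h^2 - 5*h) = (h - 5)*(h - 1)*(h + 2)^2*(h)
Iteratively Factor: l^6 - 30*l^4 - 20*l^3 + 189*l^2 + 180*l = (l - 5)*(l^5 + 5*l^4 - 5*l^3 - 45*l^2 - 36*l) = (l - 5)*(l + 4)*(l^4 + l^3 - 9*l^2 - 9*l) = l*(l - 5)*(l + 4)*(l^3 + l^2 - 9*l - 9) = l*(l - 5)*(l + 3)*(l + 4)*(l^2 - 2*l - 3) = l*(l - 5)*(l - 3)*(l + 3)*(l + 4)*(l + 1)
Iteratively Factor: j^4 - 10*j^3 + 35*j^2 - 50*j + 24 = (j - 1)*(j^3 - 9*j^2 + 26*j - 24) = (j - 2)*(j - 1)*(j^2 - 7*j + 12) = (j - 4)*(j - 2)*(j - 1)*(j - 3)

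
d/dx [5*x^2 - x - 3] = 10*x - 1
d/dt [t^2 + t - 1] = 2*t + 1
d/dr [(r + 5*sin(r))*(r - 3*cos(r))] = (r + 5*sin(r))*(3*sin(r) + 1) + (r - 3*cos(r))*(5*cos(r) + 1)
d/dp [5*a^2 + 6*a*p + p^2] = 6*a + 2*p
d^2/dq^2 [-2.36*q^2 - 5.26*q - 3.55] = -4.72000000000000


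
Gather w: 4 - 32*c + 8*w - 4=-32*c + 8*w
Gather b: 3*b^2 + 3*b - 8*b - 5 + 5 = 3*b^2 - 5*b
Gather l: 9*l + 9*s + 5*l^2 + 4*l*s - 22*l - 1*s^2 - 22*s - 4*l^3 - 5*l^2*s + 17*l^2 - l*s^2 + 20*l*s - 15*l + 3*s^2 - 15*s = -4*l^3 + l^2*(22 - 5*s) + l*(-s^2 + 24*s - 28) + 2*s^2 - 28*s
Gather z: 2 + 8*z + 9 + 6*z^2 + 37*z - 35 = 6*z^2 + 45*z - 24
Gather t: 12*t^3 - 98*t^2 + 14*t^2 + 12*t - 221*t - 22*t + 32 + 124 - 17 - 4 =12*t^3 - 84*t^2 - 231*t + 135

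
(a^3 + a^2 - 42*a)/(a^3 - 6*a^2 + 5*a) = (a^2 + a - 42)/(a^2 - 6*a + 5)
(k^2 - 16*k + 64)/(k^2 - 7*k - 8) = (k - 8)/(k + 1)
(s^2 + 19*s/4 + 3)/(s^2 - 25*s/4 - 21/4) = (s + 4)/(s - 7)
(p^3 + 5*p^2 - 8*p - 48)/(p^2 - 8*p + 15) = (p^2 + 8*p + 16)/(p - 5)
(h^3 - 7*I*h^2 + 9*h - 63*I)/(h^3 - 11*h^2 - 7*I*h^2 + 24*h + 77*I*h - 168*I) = (h^2 + 9)/(h^2 - 11*h + 24)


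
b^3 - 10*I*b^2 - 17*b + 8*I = (b - 8*I)*(b - I)^2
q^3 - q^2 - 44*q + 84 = (q - 6)*(q - 2)*(q + 7)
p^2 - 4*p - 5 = (p - 5)*(p + 1)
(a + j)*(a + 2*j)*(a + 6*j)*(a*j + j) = a^4*j + 9*a^3*j^2 + a^3*j + 20*a^2*j^3 + 9*a^2*j^2 + 12*a*j^4 + 20*a*j^3 + 12*j^4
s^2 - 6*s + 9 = (s - 3)^2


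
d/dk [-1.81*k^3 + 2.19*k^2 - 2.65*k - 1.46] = -5.43*k^2 + 4.38*k - 2.65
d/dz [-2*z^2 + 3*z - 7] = 3 - 4*z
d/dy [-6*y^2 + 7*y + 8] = 7 - 12*y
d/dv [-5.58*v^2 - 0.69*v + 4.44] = -11.16*v - 0.69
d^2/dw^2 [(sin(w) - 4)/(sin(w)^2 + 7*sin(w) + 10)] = (-sin(w)^5 + 23*sin(w)^4 + 146*sin(w)^3 + 82*sin(w)^2 - 608*sin(w) - 452)/(sin(w)^2 + 7*sin(w) + 10)^3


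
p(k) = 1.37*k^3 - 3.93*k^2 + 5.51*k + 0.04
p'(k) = 4.11*k^2 - 7.86*k + 5.51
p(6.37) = 229.78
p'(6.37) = 122.21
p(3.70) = 36.02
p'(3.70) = 32.69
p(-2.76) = -73.91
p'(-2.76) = 58.51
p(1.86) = 5.51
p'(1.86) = 5.11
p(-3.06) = -92.87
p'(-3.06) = 68.05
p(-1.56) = -23.32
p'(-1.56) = 27.77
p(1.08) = 3.13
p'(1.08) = 1.82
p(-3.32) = -111.71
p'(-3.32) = 76.91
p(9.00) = 730.03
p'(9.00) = 267.68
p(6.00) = 187.54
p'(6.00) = 106.31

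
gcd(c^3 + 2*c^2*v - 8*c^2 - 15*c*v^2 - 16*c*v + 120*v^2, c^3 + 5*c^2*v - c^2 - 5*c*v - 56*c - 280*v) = c^2 + 5*c*v - 8*c - 40*v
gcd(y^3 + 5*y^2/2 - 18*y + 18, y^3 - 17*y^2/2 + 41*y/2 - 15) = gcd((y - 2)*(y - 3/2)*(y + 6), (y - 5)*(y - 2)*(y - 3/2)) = y^2 - 7*y/2 + 3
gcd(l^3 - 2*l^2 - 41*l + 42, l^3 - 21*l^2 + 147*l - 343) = l - 7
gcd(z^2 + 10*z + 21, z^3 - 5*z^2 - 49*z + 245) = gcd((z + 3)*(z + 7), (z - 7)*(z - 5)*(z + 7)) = z + 7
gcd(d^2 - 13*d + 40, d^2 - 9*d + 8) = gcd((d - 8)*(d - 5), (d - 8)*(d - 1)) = d - 8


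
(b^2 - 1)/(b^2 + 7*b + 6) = (b - 1)/(b + 6)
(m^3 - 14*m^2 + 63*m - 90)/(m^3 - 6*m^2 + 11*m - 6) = (m^2 - 11*m + 30)/(m^2 - 3*m + 2)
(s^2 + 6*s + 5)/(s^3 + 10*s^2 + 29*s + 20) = 1/(s + 4)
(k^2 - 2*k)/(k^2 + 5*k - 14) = k/(k + 7)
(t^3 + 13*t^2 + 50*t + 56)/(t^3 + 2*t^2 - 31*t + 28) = (t^2 + 6*t + 8)/(t^2 - 5*t + 4)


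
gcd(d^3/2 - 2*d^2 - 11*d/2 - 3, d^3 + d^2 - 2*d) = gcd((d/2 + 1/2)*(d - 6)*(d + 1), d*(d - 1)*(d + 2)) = 1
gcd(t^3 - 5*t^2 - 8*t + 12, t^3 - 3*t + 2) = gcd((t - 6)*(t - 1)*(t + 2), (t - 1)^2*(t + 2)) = t^2 + t - 2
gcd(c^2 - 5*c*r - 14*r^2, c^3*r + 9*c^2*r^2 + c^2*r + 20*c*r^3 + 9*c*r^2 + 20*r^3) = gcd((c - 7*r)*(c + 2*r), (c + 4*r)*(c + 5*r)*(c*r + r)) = 1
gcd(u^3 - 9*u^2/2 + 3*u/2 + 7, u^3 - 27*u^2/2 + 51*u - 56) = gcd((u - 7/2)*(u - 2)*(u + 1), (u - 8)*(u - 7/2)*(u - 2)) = u^2 - 11*u/2 + 7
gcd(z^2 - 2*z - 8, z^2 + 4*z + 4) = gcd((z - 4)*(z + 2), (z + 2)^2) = z + 2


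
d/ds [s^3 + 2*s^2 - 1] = s*(3*s + 4)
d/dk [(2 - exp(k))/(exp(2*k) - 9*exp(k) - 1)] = ((exp(k) - 2)*(2*exp(k) - 9) - exp(2*k) + 9*exp(k) + 1)*exp(k)/(-exp(2*k) + 9*exp(k) + 1)^2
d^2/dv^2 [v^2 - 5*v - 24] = 2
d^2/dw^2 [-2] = 0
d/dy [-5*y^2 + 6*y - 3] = 6 - 10*y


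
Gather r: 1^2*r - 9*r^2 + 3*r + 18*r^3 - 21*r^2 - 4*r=18*r^3 - 30*r^2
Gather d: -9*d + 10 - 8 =2 - 9*d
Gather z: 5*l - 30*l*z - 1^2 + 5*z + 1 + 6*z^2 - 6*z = 5*l + 6*z^2 + z*(-30*l - 1)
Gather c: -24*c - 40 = -24*c - 40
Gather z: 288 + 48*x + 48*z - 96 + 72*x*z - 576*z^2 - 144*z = 48*x - 576*z^2 + z*(72*x - 96) + 192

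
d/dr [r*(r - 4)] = 2*r - 4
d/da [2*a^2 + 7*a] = 4*a + 7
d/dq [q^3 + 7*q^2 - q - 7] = 3*q^2 + 14*q - 1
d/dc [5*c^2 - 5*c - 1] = 10*c - 5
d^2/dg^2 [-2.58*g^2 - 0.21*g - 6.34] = -5.16000000000000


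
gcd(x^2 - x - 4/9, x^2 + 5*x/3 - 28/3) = 1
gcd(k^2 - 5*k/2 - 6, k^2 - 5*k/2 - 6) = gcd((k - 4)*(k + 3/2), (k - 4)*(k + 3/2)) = k^2 - 5*k/2 - 6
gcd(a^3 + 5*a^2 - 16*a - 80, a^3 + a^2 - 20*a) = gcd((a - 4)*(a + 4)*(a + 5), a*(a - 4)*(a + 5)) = a^2 + a - 20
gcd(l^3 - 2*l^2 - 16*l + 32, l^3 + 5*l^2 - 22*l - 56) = l - 4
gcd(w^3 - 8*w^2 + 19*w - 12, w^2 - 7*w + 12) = w^2 - 7*w + 12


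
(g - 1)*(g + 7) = g^2 + 6*g - 7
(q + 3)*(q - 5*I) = q^2 + 3*q - 5*I*q - 15*I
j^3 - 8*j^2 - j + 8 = (j - 8)*(j - 1)*(j + 1)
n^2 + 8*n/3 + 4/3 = (n + 2/3)*(n + 2)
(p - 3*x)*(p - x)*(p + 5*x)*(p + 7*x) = p^4 + 8*p^3*x - 10*p^2*x^2 - 104*p*x^3 + 105*x^4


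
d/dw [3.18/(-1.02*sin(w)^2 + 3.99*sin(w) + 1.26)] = (6.4872*sin(w) - 12.6882)*cos(w)/(-1.02*sin(w)^2 + 3.99*sin(w) + 1.26)^2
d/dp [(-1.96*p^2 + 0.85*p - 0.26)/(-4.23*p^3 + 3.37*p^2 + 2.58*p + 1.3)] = (-8.2908*p^4 + 7.191*p^3 - 11.2207*p^2 - 3.3436*p + 1.7758)/(17.8929*p^6 - 28.5102*p^5 - 10.4699*p^4 + 6.3912*p^3 + 15.4184*p^2 + 6.708*p + 1.69)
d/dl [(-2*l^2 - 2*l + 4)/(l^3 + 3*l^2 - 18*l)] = 2*(l^4 + 2*l^3 + 15*l^2 - 12*l + 36)/(l^2*(l^4 + 6*l^3 - 27*l^2 - 108*l + 324))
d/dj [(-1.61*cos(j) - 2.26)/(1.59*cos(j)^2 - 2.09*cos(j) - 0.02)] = (-2.5599*cos(j)^2 - 7.1868*cos(j) + 4.6912)*sin(j)/(2.5281*cos(j)^4 - 6.6462*cos(j)^3 + 4.3045*cos(j)^2 + 0.0836*cos(j) + 0.0004)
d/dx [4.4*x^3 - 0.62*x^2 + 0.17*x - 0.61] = 13.2*x^2 - 1.24*x + 0.17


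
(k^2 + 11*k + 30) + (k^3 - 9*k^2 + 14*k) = k^3 - 8*k^2 + 25*k + 30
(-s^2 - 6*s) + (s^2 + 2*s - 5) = -4*s - 5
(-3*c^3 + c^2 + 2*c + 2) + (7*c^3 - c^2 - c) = 4*c^3 + c + 2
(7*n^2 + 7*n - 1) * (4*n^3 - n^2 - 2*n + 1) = 28*n^5 + 21*n^4 - 25*n^3 - 6*n^2 + 9*n - 1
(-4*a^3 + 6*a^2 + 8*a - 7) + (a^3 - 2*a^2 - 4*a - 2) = -3*a^3 + 4*a^2 + 4*a - 9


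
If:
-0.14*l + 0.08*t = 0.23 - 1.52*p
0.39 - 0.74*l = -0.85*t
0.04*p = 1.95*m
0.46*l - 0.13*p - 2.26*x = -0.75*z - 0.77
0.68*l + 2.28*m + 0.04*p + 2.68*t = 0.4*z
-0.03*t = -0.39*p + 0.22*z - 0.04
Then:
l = 0.47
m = 0.00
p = 0.20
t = -0.05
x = 0.60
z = 0.54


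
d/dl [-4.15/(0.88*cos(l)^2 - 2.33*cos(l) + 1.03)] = (9.6695 - 7.304*cos(l))*sin(l)/(0.88*cos(l)^2 - 2.33*cos(l) + 1.03)^2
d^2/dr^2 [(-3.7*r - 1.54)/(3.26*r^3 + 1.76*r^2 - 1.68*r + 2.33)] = (-235.93272*r^5 - 323.772768*r^4 - 204.825024*r^3 + 359.237328*r^2 + 188.543784*r - 25.029088)/(34.645976*r^9 + 56.113728*r^8 - 23.268576*r^7 + 21.903692*r^6 + 92.202816*r^5 - 40.011168*r^4 + 7.01694600000001*r^3 + 48.393168*r^2 - 27.361656*r + 12.649337)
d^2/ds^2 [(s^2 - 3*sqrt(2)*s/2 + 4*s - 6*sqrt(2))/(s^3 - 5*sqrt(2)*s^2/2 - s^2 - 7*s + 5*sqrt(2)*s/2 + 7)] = 2*(4*s^6 - 18*sqrt(2)*s^5 + 48*s^5 - 276*sqrt(2)*s^4 + 126*s^4 + 49*sqrt(2)*s^3 + 1084*s^3 - 1668*s^2 - 6*sqrt(2)*s^2 - 2454*s + 1614*sqrt(2)*s - 2218*sqrt(2) + 2030)/(4*s^9 - 30*sqrt(2)*s^8 - 12*s^8 + 78*s^7 + 90*sqrt(2)*s^7 - 202*s^6 + 205*sqrt(2)*s^6 - 855*sqrt(2)*s^5 - 264*s^5 - 585*sqrt(2)*s^4 + 1320*s^4 - 2758*s^3 + 4115*sqrt(2)*s^3 - 4410*sqrt(2)*s^2 + 4578*s^2 - 4116*s + 1470*sqrt(2)*s + 1372)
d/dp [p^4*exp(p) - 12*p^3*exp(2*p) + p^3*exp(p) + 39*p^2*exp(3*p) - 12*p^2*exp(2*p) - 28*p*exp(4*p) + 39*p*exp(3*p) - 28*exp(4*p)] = (p^4 - 24*p^3*exp(p) + 5*p^3 + 117*p^2*exp(2*p) - 60*p^2*exp(p) + 3*p^2 - 112*p*exp(3*p) + 195*p*exp(2*p) - 24*p*exp(p) - 140*exp(3*p) + 39*exp(2*p))*exp(p)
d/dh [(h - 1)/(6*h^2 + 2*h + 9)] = (-6*h^2 + 12*h + 11)/(36*h^4 + 24*h^3 + 112*h^2 + 36*h + 81)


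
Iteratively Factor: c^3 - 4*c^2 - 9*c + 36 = (c - 4)*(c^2 - 9) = (c - 4)*(c + 3)*(c - 3)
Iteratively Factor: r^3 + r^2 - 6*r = (r - 2)*(r^2 + 3*r) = r*(r - 2)*(r + 3)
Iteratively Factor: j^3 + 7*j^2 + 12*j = (j + 3)*(j^2 + 4*j) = (j + 3)*(j + 4)*(j)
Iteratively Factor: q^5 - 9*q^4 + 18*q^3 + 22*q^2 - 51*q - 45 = (q - 3)*(q^4 - 6*q^3 + 22*q + 15) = (q - 3)*(q + 1)*(q^3 - 7*q^2 + 7*q + 15) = (q - 5)*(q - 3)*(q + 1)*(q^2 - 2*q - 3) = (q - 5)*(q - 3)^2*(q + 1)*(q + 1)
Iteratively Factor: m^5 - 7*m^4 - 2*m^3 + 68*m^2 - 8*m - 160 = (m - 5)*(m^4 - 2*m^3 - 12*m^2 + 8*m + 32) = (m - 5)*(m - 4)*(m^3 + 2*m^2 - 4*m - 8) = (m - 5)*(m - 4)*(m + 2)*(m^2 - 4) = (m - 5)*(m - 4)*(m + 2)^2*(m - 2)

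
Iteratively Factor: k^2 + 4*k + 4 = (k + 2)*(k + 2)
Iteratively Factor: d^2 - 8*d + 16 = (d - 4)*(d - 4)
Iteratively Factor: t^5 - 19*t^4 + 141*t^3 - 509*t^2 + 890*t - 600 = (t - 3)*(t^4 - 16*t^3 + 93*t^2 - 230*t + 200) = (t - 4)*(t - 3)*(t^3 - 12*t^2 + 45*t - 50) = (t - 5)*(t - 4)*(t - 3)*(t^2 - 7*t + 10) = (t - 5)*(t - 4)*(t - 3)*(t - 2)*(t - 5)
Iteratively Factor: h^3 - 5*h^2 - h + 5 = (h - 1)*(h^2 - 4*h - 5) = (h - 1)*(h + 1)*(h - 5)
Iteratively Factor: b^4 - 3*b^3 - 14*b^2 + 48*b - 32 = (b - 1)*(b^3 - 2*b^2 - 16*b + 32) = (b - 4)*(b - 1)*(b^2 + 2*b - 8) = (b - 4)*(b - 1)*(b + 4)*(b - 2)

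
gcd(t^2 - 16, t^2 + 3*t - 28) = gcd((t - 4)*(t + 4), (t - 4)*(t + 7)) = t - 4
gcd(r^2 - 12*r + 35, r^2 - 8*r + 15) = r - 5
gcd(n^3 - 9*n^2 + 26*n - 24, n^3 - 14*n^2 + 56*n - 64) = n^2 - 6*n + 8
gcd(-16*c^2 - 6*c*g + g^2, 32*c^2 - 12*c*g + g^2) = 8*c - g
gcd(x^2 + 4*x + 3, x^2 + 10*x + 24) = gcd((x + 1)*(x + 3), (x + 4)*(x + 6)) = 1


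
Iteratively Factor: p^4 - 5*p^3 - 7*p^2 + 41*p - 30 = (p - 2)*(p^3 - 3*p^2 - 13*p + 15) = (p - 5)*(p - 2)*(p^2 + 2*p - 3) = (p - 5)*(p - 2)*(p - 1)*(p + 3)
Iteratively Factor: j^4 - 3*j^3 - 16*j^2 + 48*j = (j)*(j^3 - 3*j^2 - 16*j + 48) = j*(j - 3)*(j^2 - 16) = j*(j - 4)*(j - 3)*(j + 4)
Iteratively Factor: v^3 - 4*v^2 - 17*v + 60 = (v - 3)*(v^2 - v - 20) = (v - 5)*(v - 3)*(v + 4)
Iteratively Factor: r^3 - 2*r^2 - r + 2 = (r - 1)*(r^2 - r - 2) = (r - 1)*(r + 1)*(r - 2)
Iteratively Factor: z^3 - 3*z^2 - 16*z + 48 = (z + 4)*(z^2 - 7*z + 12) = (z - 3)*(z + 4)*(z - 4)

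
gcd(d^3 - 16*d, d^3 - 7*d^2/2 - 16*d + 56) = d^2 - 16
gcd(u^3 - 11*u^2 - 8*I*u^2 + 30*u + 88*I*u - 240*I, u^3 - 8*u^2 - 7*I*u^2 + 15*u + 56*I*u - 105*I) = u - 5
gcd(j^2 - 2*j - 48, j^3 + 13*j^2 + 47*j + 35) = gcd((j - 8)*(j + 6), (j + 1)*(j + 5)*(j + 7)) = 1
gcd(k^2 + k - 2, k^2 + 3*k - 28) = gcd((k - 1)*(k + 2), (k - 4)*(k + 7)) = 1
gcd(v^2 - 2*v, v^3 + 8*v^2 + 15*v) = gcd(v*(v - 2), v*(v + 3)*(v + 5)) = v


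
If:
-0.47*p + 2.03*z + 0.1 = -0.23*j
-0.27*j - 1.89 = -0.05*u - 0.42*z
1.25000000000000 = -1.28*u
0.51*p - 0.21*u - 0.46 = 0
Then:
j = -6.02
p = 0.50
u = -0.98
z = 0.75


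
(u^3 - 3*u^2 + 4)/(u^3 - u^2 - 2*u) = (u - 2)/u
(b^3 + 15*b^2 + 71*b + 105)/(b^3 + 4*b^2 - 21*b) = (b^2 + 8*b + 15)/(b*(b - 3))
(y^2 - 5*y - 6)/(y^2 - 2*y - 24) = (y + 1)/(y + 4)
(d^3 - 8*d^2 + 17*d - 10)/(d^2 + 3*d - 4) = (d^2 - 7*d + 10)/(d + 4)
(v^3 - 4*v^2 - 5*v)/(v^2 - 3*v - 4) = v*(v - 5)/(v - 4)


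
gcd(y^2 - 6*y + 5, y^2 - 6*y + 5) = y^2 - 6*y + 5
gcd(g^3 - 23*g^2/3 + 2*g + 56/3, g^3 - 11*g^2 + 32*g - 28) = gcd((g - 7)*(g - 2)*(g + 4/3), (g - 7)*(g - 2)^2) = g^2 - 9*g + 14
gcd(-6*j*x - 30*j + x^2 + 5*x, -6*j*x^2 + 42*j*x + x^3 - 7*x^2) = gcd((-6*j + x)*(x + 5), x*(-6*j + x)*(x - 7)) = -6*j + x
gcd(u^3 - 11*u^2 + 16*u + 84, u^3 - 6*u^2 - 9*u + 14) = u^2 - 5*u - 14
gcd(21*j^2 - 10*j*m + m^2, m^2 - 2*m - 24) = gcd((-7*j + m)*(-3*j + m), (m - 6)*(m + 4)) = 1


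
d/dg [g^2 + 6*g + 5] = 2*g + 6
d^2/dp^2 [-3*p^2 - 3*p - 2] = -6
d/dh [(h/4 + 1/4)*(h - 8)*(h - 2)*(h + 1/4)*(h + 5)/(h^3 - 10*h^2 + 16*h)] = h/2 + 25/16 - 5/(16*h^2)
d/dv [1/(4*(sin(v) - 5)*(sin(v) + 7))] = -(sin(v) + 1)*cos(v)/(2*(sin(v) - 5)^2*(sin(v) + 7)^2)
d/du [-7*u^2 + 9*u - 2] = 9 - 14*u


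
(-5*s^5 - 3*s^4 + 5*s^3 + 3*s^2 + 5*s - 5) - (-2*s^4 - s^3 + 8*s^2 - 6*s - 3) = -5*s^5 - s^4 + 6*s^3 - 5*s^2 + 11*s - 2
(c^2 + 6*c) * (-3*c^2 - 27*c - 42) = -3*c^4 - 45*c^3 - 204*c^2 - 252*c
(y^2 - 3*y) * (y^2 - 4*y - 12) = y^4 - 7*y^3 + 36*y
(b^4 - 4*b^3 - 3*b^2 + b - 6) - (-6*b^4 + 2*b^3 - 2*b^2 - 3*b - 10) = 7*b^4 - 6*b^3 - b^2 + 4*b + 4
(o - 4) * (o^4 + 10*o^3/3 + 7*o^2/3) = o^5 - 2*o^4/3 - 11*o^3 - 28*o^2/3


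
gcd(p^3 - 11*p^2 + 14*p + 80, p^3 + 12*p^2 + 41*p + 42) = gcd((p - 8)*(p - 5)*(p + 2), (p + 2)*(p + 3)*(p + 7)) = p + 2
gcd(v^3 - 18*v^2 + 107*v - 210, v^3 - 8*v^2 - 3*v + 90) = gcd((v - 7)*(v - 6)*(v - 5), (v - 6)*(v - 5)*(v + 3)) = v^2 - 11*v + 30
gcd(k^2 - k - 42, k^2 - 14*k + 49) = k - 7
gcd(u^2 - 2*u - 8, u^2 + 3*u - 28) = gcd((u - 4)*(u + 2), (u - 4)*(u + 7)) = u - 4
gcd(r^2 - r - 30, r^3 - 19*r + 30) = r + 5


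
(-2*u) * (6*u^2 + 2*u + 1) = -12*u^3 - 4*u^2 - 2*u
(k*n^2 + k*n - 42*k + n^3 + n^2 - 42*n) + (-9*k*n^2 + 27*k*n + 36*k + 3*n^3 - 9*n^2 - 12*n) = -8*k*n^2 + 28*k*n - 6*k + 4*n^3 - 8*n^2 - 54*n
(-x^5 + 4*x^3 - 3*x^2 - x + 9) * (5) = -5*x^5 + 20*x^3 - 15*x^2 - 5*x + 45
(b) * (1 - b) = -b^2 + b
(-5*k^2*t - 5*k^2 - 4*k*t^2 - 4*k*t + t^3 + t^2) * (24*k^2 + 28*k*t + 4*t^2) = -120*k^4*t - 120*k^4 - 236*k^3*t^2 - 236*k^3*t - 108*k^2*t^3 - 108*k^2*t^2 + 12*k*t^4 + 12*k*t^3 + 4*t^5 + 4*t^4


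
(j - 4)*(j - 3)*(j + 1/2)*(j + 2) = j^4 - 9*j^3/2 - 9*j^2/2 + 23*j + 12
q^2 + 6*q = q*(q + 6)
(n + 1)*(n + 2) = n^2 + 3*n + 2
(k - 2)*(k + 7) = k^2 + 5*k - 14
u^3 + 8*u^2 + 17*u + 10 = (u + 1)*(u + 2)*(u + 5)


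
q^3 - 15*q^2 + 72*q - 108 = (q - 6)^2*(q - 3)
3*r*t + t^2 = t*(3*r + t)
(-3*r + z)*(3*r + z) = -9*r^2 + z^2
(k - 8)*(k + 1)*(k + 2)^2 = k^4 - 3*k^3 - 32*k^2 - 60*k - 32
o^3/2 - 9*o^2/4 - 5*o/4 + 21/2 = (o/2 + 1)*(o - 7/2)*(o - 3)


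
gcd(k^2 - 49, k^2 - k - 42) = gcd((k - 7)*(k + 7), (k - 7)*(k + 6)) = k - 7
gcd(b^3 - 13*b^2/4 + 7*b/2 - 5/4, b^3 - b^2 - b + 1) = b^2 - 2*b + 1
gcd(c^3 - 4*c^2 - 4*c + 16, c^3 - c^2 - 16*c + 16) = c - 4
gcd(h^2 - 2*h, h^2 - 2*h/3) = h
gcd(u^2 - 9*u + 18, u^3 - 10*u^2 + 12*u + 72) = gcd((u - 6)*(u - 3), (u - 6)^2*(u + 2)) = u - 6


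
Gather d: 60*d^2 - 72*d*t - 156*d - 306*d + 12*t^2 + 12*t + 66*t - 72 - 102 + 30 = 60*d^2 + d*(-72*t - 462) + 12*t^2 + 78*t - 144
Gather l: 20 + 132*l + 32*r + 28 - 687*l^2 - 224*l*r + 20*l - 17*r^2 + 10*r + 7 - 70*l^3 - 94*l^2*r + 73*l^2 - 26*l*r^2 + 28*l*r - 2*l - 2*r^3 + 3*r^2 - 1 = -70*l^3 + l^2*(-94*r - 614) + l*(-26*r^2 - 196*r + 150) - 2*r^3 - 14*r^2 + 42*r + 54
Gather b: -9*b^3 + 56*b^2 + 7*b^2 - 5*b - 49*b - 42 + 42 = -9*b^3 + 63*b^2 - 54*b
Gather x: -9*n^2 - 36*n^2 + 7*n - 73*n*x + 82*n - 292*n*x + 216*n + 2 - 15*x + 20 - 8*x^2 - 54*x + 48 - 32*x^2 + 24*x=-45*n^2 + 305*n - 40*x^2 + x*(-365*n - 45) + 70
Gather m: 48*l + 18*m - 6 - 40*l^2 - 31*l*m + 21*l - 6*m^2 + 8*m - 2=-40*l^2 + 69*l - 6*m^2 + m*(26 - 31*l) - 8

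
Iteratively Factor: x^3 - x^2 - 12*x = (x - 4)*(x^2 + 3*x) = x*(x - 4)*(x + 3)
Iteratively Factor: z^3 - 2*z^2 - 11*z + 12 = (z - 1)*(z^2 - z - 12) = (z - 1)*(z + 3)*(z - 4)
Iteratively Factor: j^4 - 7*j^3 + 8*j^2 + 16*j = (j + 1)*(j^3 - 8*j^2 + 16*j) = (j - 4)*(j + 1)*(j^2 - 4*j) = j*(j - 4)*(j + 1)*(j - 4)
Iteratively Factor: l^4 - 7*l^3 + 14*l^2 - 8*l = (l)*(l^3 - 7*l^2 + 14*l - 8) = l*(l - 2)*(l^2 - 5*l + 4) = l*(l - 4)*(l - 2)*(l - 1)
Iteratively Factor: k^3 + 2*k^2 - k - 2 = (k - 1)*(k^2 + 3*k + 2) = (k - 1)*(k + 1)*(k + 2)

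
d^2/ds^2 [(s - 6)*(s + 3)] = 2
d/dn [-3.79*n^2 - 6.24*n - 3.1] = -7.58*n - 6.24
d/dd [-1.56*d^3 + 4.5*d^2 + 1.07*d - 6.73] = -4.68*d^2 + 9.0*d + 1.07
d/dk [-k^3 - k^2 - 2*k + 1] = -3*k^2 - 2*k - 2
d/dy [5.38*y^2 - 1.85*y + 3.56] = 10.76*y - 1.85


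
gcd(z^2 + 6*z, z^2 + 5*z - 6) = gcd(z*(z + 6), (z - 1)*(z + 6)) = z + 6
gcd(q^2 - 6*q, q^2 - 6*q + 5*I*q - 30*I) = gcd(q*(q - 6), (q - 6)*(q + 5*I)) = q - 6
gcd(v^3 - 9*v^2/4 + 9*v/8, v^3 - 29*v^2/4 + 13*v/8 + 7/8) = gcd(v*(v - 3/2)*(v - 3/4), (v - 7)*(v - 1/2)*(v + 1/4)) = 1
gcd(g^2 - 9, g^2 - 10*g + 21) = g - 3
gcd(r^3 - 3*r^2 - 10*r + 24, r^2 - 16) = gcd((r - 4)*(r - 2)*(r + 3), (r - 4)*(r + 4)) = r - 4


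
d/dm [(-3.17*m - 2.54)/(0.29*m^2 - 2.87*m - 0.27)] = (0.9193*m^2 + 1.4732*m - 6.4339)/(0.0841*m^4 - 1.6646*m^3 + 8.0803*m^2 + 1.5498*m + 0.0729)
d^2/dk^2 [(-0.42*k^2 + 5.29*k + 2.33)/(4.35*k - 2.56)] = (200.492706 - 2.8421709430404e-14*k)/(82.312875*k^3 - 145.3248*k^2 + 85.52448*k - 16.777216)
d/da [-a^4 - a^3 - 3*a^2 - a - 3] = -4*a^3 - 3*a^2 - 6*a - 1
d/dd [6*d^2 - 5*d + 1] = 12*d - 5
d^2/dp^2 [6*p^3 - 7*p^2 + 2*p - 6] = 36*p - 14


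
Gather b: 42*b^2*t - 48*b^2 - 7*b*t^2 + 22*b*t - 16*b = b^2*(42*t - 48) + b*(-7*t^2 + 22*t - 16)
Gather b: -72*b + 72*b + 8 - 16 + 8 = 0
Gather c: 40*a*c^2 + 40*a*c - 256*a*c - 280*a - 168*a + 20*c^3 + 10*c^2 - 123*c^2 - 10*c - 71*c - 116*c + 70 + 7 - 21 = -448*a + 20*c^3 + c^2*(40*a - 113) + c*(-216*a - 197) + 56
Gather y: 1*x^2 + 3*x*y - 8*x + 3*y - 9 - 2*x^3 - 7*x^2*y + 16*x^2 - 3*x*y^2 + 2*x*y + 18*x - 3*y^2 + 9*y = -2*x^3 + 17*x^2 + 10*x + y^2*(-3*x - 3) + y*(-7*x^2 + 5*x + 12) - 9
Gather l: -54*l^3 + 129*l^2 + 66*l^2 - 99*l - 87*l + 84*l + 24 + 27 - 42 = -54*l^3 + 195*l^2 - 102*l + 9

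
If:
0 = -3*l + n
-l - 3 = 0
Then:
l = -3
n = -9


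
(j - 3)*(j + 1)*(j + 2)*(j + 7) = j^4 + 7*j^3 - 7*j^2 - 55*j - 42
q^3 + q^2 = q^2*(q + 1)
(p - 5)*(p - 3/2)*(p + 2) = p^3 - 9*p^2/2 - 11*p/2 + 15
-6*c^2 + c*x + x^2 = (-2*c + x)*(3*c + x)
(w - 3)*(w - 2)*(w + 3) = w^3 - 2*w^2 - 9*w + 18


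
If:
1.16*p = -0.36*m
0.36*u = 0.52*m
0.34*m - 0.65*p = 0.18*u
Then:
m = 0.00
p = 0.00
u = 0.00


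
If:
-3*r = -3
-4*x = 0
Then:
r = 1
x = 0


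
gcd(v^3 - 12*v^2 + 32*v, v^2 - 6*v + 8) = v - 4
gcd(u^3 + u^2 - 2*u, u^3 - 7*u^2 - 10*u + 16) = u^2 + u - 2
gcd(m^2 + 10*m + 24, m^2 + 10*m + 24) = m^2 + 10*m + 24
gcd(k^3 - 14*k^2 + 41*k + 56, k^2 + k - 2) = 1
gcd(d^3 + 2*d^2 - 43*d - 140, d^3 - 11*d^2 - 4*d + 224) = d^2 - 3*d - 28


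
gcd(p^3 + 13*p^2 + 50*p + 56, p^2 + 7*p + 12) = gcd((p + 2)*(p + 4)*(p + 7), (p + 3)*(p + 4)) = p + 4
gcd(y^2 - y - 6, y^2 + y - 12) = y - 3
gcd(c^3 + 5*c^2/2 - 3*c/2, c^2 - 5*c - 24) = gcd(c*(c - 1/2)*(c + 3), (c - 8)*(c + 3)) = c + 3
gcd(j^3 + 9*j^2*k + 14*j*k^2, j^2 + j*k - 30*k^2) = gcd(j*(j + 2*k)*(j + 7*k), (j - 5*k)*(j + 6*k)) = 1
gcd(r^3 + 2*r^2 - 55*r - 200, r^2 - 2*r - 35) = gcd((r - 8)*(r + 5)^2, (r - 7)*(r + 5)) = r + 5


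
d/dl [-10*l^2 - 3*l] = -20*l - 3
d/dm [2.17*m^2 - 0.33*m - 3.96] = 4.34*m - 0.33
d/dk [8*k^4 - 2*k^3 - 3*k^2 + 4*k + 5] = 32*k^3 - 6*k^2 - 6*k + 4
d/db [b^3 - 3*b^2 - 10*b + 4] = 3*b^2 - 6*b - 10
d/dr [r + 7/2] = 1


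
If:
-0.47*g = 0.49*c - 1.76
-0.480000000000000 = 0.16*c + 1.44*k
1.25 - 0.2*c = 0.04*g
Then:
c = 6.95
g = -3.50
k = -1.11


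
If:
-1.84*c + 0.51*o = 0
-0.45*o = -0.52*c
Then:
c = 0.00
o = 0.00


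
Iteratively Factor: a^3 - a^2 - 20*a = (a + 4)*(a^2 - 5*a) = (a - 5)*(a + 4)*(a)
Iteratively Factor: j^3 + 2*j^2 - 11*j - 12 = (j + 1)*(j^2 + j - 12) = (j - 3)*(j + 1)*(j + 4)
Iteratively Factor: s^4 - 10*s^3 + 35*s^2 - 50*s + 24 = (s - 2)*(s^3 - 8*s^2 + 19*s - 12) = (s - 4)*(s - 2)*(s^2 - 4*s + 3) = (s - 4)*(s - 2)*(s - 1)*(s - 3)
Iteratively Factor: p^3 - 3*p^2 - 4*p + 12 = (p - 2)*(p^2 - p - 6) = (p - 3)*(p - 2)*(p + 2)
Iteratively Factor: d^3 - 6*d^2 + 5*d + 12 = (d - 3)*(d^2 - 3*d - 4) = (d - 3)*(d + 1)*(d - 4)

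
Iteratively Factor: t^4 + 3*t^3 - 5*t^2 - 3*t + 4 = (t + 1)*(t^3 + 2*t^2 - 7*t + 4) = (t - 1)*(t + 1)*(t^2 + 3*t - 4) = (t - 1)*(t + 1)*(t + 4)*(t - 1)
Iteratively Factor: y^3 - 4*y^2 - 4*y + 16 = (y + 2)*(y^2 - 6*y + 8) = (y - 4)*(y + 2)*(y - 2)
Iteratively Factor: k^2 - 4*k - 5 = (k - 5)*(k + 1)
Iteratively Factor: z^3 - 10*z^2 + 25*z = (z - 5)*(z^2 - 5*z) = (z - 5)^2*(z)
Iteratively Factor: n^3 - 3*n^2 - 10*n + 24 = (n + 3)*(n^2 - 6*n + 8) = (n - 4)*(n + 3)*(n - 2)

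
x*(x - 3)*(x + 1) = x^3 - 2*x^2 - 3*x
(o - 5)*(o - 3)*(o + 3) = o^3 - 5*o^2 - 9*o + 45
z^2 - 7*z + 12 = (z - 4)*(z - 3)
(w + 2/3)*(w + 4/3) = w^2 + 2*w + 8/9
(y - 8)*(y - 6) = y^2 - 14*y + 48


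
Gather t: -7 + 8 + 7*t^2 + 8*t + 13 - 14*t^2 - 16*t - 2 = -7*t^2 - 8*t + 12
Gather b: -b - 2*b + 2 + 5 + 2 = 9 - 3*b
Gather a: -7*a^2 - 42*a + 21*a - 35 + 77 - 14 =-7*a^2 - 21*a + 28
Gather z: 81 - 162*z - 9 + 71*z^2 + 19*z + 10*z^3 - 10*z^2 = 10*z^3 + 61*z^2 - 143*z + 72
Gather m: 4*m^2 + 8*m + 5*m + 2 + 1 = 4*m^2 + 13*m + 3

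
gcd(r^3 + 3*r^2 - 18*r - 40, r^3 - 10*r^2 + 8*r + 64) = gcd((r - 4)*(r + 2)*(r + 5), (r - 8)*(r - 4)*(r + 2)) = r^2 - 2*r - 8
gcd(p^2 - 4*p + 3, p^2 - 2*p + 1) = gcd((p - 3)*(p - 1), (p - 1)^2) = p - 1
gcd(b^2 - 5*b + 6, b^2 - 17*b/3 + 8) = b - 3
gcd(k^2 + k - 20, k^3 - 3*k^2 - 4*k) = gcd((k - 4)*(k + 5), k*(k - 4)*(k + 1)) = k - 4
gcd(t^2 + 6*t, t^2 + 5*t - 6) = t + 6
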